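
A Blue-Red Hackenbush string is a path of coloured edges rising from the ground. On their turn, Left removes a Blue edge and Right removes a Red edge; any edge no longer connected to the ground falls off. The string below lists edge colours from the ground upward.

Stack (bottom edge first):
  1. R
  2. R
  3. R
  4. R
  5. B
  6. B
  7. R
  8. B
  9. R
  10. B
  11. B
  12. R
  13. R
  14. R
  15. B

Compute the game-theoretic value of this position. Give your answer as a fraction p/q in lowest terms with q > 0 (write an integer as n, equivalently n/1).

-6813/2048

Recurse on prefixes of the 15-edge string R R R R B B R B R B B R R R B:
step 1: add R to get R; options L={ ∅ } R={ 0 } => -1
step 2: add R to get RR; options L={ ∅ } R={ -1; 0 } => -2
step 3: add R to get RRR; options L={ ∅ } R={ -2; -1; 0 } => -3
step 4: add R to get RRRR; options L={ ∅ } R={ -3; -2; -1; 0 } => -4
step 5: add B to get RRRRB; options L={ -4 } R={ -3; -2; -1; 0 } => -7/2
step 6: add B to get RRRRBB; options L={ -4; -7/2 } R={ -3; -2; -1; 0 } => -13/4
step 7: add R to get RRRRBBR; options L={ -4; -7/2 } R={ -13/4; -3; -2; -1; 0 } => -27/8
step 8: add B to get RRRRBBRB; options L={ -4; -7/2; -27/8 } R={ -13/4; -3; -2; -1; 0 } => -53/16
step 9: add R to get RRRRBBRBR; options L={ -4; -7/2; -27/8 } R={ -53/16; -13/4; -3; -2; -1; 0 } => -107/32
step 10: add B to get RRRRBBRBRB; options L={ -4; -7/2; -27/8; -107/32 } R={ -53/16; -13/4; -3; -2; -1; 0 } => -213/64
step 11: add B to get RRRRBBRBRBB; options L={ -4; -7/2; -27/8; -107/32; -213/64 } R={ -53/16; -13/4; -3; -2; -1; 0 } => -425/128
step 12: add R to get RRRRBBRBRBBR; options L={ -4; -7/2; -27/8; -107/32; -213/64 } R={ -425/128; -53/16; -13/4; -3; -2; -1; 0 } => -851/256
step 13: add R to get RRRRBBRBRBBRR; options L={ -4; -7/2; -27/8; -107/32; -213/64 } R={ -851/256; -425/128; -53/16; -13/4; -3; -2; -1; 0 } => -1703/512
step 14: add R to get RRRRBBRBRBBRRR; options L={ -4; -7/2; -27/8; -107/32; -213/64 } R={ -1703/512; -851/256; -425/128; -53/16; -13/4; -3; -2; -1; 0 } => -3407/1024
step 15: add B to get RRRRBBRBRBBRRRB; options L={ -4; -7/2; -27/8; -107/32; -213/64; -3407/1024 } R={ -1703/512; -851/256; -425/128; -53/16; -13/4; -3; -2; -1; 0 } => -6813/2048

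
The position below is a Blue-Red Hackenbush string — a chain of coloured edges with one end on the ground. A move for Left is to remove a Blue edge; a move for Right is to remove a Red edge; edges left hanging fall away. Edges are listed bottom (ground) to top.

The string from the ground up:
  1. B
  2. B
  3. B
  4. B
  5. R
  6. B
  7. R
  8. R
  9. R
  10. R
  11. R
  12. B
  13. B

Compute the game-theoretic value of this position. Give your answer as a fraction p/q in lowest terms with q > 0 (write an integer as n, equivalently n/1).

1799/512

Prefix values for B B B B R B R R R R R B B via {L|R} + simplicity:
val_1 [B]  L=[0]  R=[none]  — 1
val_2 [BB]  L=[0, 1]  R=[none]  — 2
val_3 [BBB]  L=[0, 1, 2]  R=[none]  — 3
val_4 [BBBB]  L=[0, 1, 2, 3]  R=[none]  — 4
val_5 [BBBBR]  L=[0, 1, 2, 3]  R=[4]  — 7/2
val_6 [BBBBRB]  L=[0, 1, 2, 3, 7/2]  R=[4]  — 15/4
val_7 [BBBBRBR]  L=[0, 1, 2, 3, 7/2]  R=[15/4, 4]  — 29/8
val_8 [BBBBRBRR]  L=[0, 1, 2, 3, 7/2]  R=[29/8, 15/4, 4]  — 57/16
val_9 [BBBBRBRRR]  L=[0, 1, 2, 3, 7/2]  R=[57/16, 29/8, 15/4, 4]  — 113/32
val_10 [BBBBRBRRRR]  L=[0, 1, 2, 3, 7/2]  R=[113/32, 57/16, 29/8, 15/4, 4]  — 225/64
val_11 [BBBBRBRRRRR]  L=[0, 1, 2, 3, 7/2]  R=[225/64, 113/32, 57/16, 29/8, 15/4, 4]  — 449/128
val_12 [BBBBRBRRRRRB]  L=[0, 1, 2, 3, 7/2, 449/128]  R=[225/64, 113/32, 57/16, 29/8, 15/4, 4]  — 899/256
val_13 [BBBBRBRRRRRBB]  L=[0, 1, 2, 3, 7/2, 449/128, 899/256]  R=[225/64, 113/32, 57/16, 29/8, 15/4, 4]  — 1799/512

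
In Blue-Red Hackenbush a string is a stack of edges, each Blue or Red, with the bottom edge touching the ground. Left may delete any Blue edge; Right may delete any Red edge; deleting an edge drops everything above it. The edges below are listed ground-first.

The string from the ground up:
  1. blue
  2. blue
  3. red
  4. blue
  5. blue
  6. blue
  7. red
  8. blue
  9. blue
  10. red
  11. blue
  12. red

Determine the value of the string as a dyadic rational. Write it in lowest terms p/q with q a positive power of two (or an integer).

1973/1024

Recurse on prefixes of the 12-edge string blue blue red blue blue blue red blue blue red blue red:
v(b) = { 0 | none } -> 1
v(bb) = { 0, 1 | none } -> 2
v(bbr) = { 0, 1 | 2 } -> 3/2
v(bbrb) = { 0, 1, 3/2 | 2 } -> 7/4
v(bbrbb) = { 0, 1, 3/2, 7/4 | 2 } -> 15/8
v(bbrbbb) = { 0, 1, 3/2, 7/4, 15/8 | 2 } -> 31/16
v(bbrbbbr) = { 0, 1, 3/2, 7/4, 15/8 | 31/16, 2 } -> 61/32
v(bbrbbbrb) = { 0, 1, 3/2, 7/4, 15/8, 61/32 | 31/16, 2 } -> 123/64
v(bbrbbbrbb) = { 0, 1, 3/2, 7/4, 15/8, 61/32, 123/64 | 31/16, 2 } -> 247/128
v(bbrbbbrbbr) = { 0, 1, 3/2, 7/4, 15/8, 61/32, 123/64 | 247/128, 31/16, 2 } -> 493/256
v(bbrbbbrbbrb) = { 0, 1, 3/2, 7/4, 15/8, 61/32, 123/64, 493/256 | 247/128, 31/16, 2 } -> 987/512
v(bbrbbbrbbrbr) = { 0, 1, 3/2, 7/4, 15/8, 61/32, 123/64, 493/256 | 987/512, 247/128, 31/16, 2 } -> 1973/1024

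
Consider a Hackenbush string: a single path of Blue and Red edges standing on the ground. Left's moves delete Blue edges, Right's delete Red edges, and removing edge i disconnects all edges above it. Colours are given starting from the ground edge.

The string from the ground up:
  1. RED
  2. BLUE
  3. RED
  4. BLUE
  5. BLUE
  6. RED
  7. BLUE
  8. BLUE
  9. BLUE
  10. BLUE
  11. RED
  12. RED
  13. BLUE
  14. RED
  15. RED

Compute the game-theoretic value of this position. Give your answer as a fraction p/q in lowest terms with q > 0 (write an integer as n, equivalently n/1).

R: Left { none }, Right { 0 } — simplest -1
RB: Left { -1 }, Right { 0 } — simplest -1/2
RBR: Left { -1 }, Right { -1/2; 0 } — simplest -3/4
RBRB: Left { -1; -3/4 }, Right { -1/2; 0 } — simplest -5/8
RBRBB: Left { -1; -3/4; -5/8 }, Right { -1/2; 0 } — simplest -9/16
RBRBBR: Left { -1; -3/4; -5/8 }, Right { -9/16; -1/2; 0 } — simplest -19/32
RBRBBRB: Left { -1; -3/4; -5/8; -19/32 }, Right { -9/16; -1/2; 0 } — simplest -37/64
RBRBBRBB: Left { -1; -3/4; -5/8; -19/32; -37/64 }, Right { -9/16; -1/2; 0 } — simplest -73/128
RBRBBRBBB: Left { -1; -3/4; -5/8; -19/32; -37/64; -73/128 }, Right { -9/16; -1/2; 0 } — simplest -145/256
RBRBBRBBBB: Left { -1; -3/4; -5/8; -19/32; -37/64; -73/128; -145/256 }, Right { -9/16; -1/2; 0 } — simplest -289/512
RBRBBRBBBBR: Left { -1; -3/4; -5/8; -19/32; -37/64; -73/128; -145/256 }, Right { -289/512; -9/16; -1/2; 0 } — simplest -579/1024
RBRBBRBBBBRR: Left { -1; -3/4; -5/8; -19/32; -37/64; -73/128; -145/256 }, Right { -579/1024; -289/512; -9/16; -1/2; 0 } — simplest -1159/2048
RBRBBRBBBBRRB: Left { -1; -3/4; -5/8; -19/32; -37/64; -73/128; -145/256; -1159/2048 }, Right { -579/1024; -289/512; -9/16; -1/2; 0 } — simplest -2317/4096
RBRBBRBBBBRRBR: Left { -1; -3/4; -5/8; -19/32; -37/64; -73/128; -145/256; -1159/2048 }, Right { -2317/4096; -579/1024; -289/512; -9/16; -1/2; 0 } — simplest -4635/8192
RBRBBRBBBBRRBRR: Left { -1; -3/4; -5/8; -19/32; -37/64; -73/128; -145/256; -1159/2048 }, Right { -4635/8192; -2317/4096; -579/1024; -289/512; -9/16; -1/2; 0 } — simplest -9271/16384

-9271/16384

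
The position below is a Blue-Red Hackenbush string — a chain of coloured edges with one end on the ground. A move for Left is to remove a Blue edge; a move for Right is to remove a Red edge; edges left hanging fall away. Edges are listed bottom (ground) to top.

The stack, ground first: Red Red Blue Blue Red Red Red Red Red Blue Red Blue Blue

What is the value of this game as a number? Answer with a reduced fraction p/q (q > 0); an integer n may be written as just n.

Prefix values for Red Red Blue Blue Red Red Red Red Red Blue Red Blue Blue via {L|R} + simplicity:
R: Left { (no moves) }, Right { 0 } => simplest -1
RR: Left { (no moves) }, Right { -1; 0 } => simplest -2
RRB: Left { -2 }, Right { -1; 0 } => simplest -3/2
RRBB: Left { -2; -3/2 }, Right { -1; 0 } => simplest -5/4
RRBBR: Left { -2; -3/2 }, Right { -5/4; -1; 0 } => simplest -11/8
RRBBRR: Left { -2; -3/2 }, Right { -11/8; -5/4; -1; 0 } => simplest -23/16
RRBBRRR: Left { -2; -3/2 }, Right { -23/16; -11/8; -5/4; -1; 0 } => simplest -47/32
RRBBRRRR: Left { -2; -3/2 }, Right { -47/32; -23/16; -11/8; -5/4; -1; 0 } => simplest -95/64
RRBBRRRRR: Left { -2; -3/2 }, Right { -95/64; -47/32; -23/16; -11/8; -5/4; -1; 0 } => simplest -191/128
RRBBRRRRRB: Left { -2; -3/2; -191/128 }, Right { -95/64; -47/32; -23/16; -11/8; -5/4; -1; 0 } => simplest -381/256
RRBBRRRRRBR: Left { -2; -3/2; -191/128 }, Right { -381/256; -95/64; -47/32; -23/16; -11/8; -5/4; -1; 0 } => simplest -763/512
RRBBRRRRRBRB: Left { -2; -3/2; -191/128; -763/512 }, Right { -381/256; -95/64; -47/32; -23/16; -11/8; -5/4; -1; 0 } => simplest -1525/1024
RRBBRRRRRBRBB: Left { -2; -3/2; -191/128; -763/512; -1525/1024 }, Right { -381/256; -95/64; -47/32; -23/16; -11/8; -5/4; -1; 0 } => simplest -3049/2048

-3049/2048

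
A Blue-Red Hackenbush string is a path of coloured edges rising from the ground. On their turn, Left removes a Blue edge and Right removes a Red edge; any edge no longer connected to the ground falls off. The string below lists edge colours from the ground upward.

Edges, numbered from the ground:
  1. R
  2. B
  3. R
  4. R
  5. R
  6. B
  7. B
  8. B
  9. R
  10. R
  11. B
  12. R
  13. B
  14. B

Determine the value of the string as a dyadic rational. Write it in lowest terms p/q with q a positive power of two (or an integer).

-7273/8192

Build G(s[:k]) for k = 1..14, string s = R B R R R B B B R R B R B B.
step 1: add R to get R; options L={ none } R={ 0 } → -1
step 2: add B to get RB; options L={ -1 } R={ 0 } → -1/2
step 3: add R to get RBR; options L={ -1 } R={ -1/2 0 } → -3/4
step 4: add R to get RBRR; options L={ -1 } R={ -3/4 -1/2 0 } → -7/8
step 5: add R to get RBRRR; options L={ -1 } R={ -7/8 -3/4 -1/2 0 } → -15/16
step 6: add B to get RBRRRB; options L={ -1 -15/16 } R={ -7/8 -3/4 -1/2 0 } → -29/32
step 7: add B to get RBRRRBB; options L={ -1 -15/16 -29/32 } R={ -7/8 -3/4 -1/2 0 } → -57/64
step 8: add B to get RBRRRBBB; options L={ -1 -15/16 -29/32 -57/64 } R={ -7/8 -3/4 -1/2 0 } → -113/128
step 9: add R to get RBRRRBBBR; options L={ -1 -15/16 -29/32 -57/64 } R={ -113/128 -7/8 -3/4 -1/2 0 } → -227/256
step 10: add R to get RBRRRBBBRR; options L={ -1 -15/16 -29/32 -57/64 } R={ -227/256 -113/128 -7/8 -3/4 -1/2 0 } → -455/512
step 11: add B to get RBRRRBBBRRB; options L={ -1 -15/16 -29/32 -57/64 -455/512 } R={ -227/256 -113/128 -7/8 -3/4 -1/2 0 } → -909/1024
step 12: add R to get RBRRRBBBRRBR; options L={ -1 -15/16 -29/32 -57/64 -455/512 } R={ -909/1024 -227/256 -113/128 -7/8 -3/4 -1/2 0 } → -1819/2048
step 13: add B to get RBRRRBBBRRBRB; options L={ -1 -15/16 -29/32 -57/64 -455/512 -1819/2048 } R={ -909/1024 -227/256 -113/128 -7/8 -3/4 -1/2 0 } → -3637/4096
step 14: add B to get RBRRRBBBRRBRBB; options L={ -1 -15/16 -29/32 -57/64 -455/512 -1819/2048 -3637/4096 } R={ -909/1024 -227/256 -113/128 -7/8 -3/4 -1/2 0 } → -7273/8192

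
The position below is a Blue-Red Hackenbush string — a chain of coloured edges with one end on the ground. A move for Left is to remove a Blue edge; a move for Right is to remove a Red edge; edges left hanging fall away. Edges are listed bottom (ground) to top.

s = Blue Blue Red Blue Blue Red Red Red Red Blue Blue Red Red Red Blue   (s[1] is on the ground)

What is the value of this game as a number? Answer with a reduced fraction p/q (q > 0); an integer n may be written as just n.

14435/8192

Prefix values for Blue Blue Red Blue Blue Red Red Red Red Blue Blue Red Red Red Blue via {L|R} + simplicity:
B: Left { 0 }, Right { ∅ } — simplest 1
BB: Left { 0, 1 }, Right { ∅ } — simplest 2
BBR: Left { 0, 1 }, Right { 2 } — simplest 3/2
BBRB: Left { 0, 1, 3/2 }, Right { 2 } — simplest 7/4
BBRBB: Left { 0, 1, 3/2, 7/4 }, Right { 2 } — simplest 15/8
BBRBBR: Left { 0, 1, 3/2, 7/4 }, Right { 15/8, 2 } — simplest 29/16
BBRBBRR: Left { 0, 1, 3/2, 7/4 }, Right { 29/16, 15/8, 2 } — simplest 57/32
BBRBBRRR: Left { 0, 1, 3/2, 7/4 }, Right { 57/32, 29/16, 15/8, 2 } — simplest 113/64
BBRBBRRRR: Left { 0, 1, 3/2, 7/4 }, Right { 113/64, 57/32, 29/16, 15/8, 2 } — simplest 225/128
BBRBBRRRRB: Left { 0, 1, 3/2, 7/4, 225/128 }, Right { 113/64, 57/32, 29/16, 15/8, 2 } — simplest 451/256
BBRBBRRRRBB: Left { 0, 1, 3/2, 7/4, 225/128, 451/256 }, Right { 113/64, 57/32, 29/16, 15/8, 2 } — simplest 903/512
BBRBBRRRRBBR: Left { 0, 1, 3/2, 7/4, 225/128, 451/256 }, Right { 903/512, 113/64, 57/32, 29/16, 15/8, 2 } — simplest 1805/1024
BBRBBRRRRBBRR: Left { 0, 1, 3/2, 7/4, 225/128, 451/256 }, Right { 1805/1024, 903/512, 113/64, 57/32, 29/16, 15/8, 2 } — simplest 3609/2048
BBRBBRRRRBBRRR: Left { 0, 1, 3/2, 7/4, 225/128, 451/256 }, Right { 3609/2048, 1805/1024, 903/512, 113/64, 57/32, 29/16, 15/8, 2 } — simplest 7217/4096
BBRBBRRRRBBRRRB: Left { 0, 1, 3/2, 7/4, 225/128, 451/256, 7217/4096 }, Right { 3609/2048, 1805/1024, 903/512, 113/64, 57/32, 29/16, 15/8, 2 } — simplest 14435/8192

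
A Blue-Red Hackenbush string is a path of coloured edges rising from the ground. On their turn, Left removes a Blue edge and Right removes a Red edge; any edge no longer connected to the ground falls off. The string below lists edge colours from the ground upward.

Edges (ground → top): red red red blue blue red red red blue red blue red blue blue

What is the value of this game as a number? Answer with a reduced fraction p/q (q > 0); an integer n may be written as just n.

Build G(s[:k]) for k = 1..14, string s = red red red blue blue red red red blue red blue red blue blue.
G_1 [r]  L=[(no moves)]  R=[0]  = -1
G_2 [rr]  L=[(no moves)]  R=[-1,0]  = -2
G_3 [rrr]  L=[(no moves)]  R=[-2,-1,0]  = -3
G_4 [rrrb]  L=[-3]  R=[-2,-1,0]  = -5/2
G_5 [rrrbb]  L=[-3,-5/2]  R=[-2,-1,0]  = -9/4
G_6 [rrrbbr]  L=[-3,-5/2]  R=[-9/4,-2,-1,0]  = -19/8
G_7 [rrrbbrr]  L=[-3,-5/2]  R=[-19/8,-9/4,-2,-1,0]  = -39/16
G_8 [rrrbbrrr]  L=[-3,-5/2]  R=[-39/16,-19/8,-9/4,-2,-1,0]  = -79/32
G_9 [rrrbbrrrb]  L=[-3,-5/2,-79/32]  R=[-39/16,-19/8,-9/4,-2,-1,0]  = -157/64
G_10 [rrrbbrrrbr]  L=[-3,-5/2,-79/32]  R=[-157/64,-39/16,-19/8,-9/4,-2,-1,0]  = -315/128
G_11 [rrrbbrrrbrb]  L=[-3,-5/2,-79/32,-315/128]  R=[-157/64,-39/16,-19/8,-9/4,-2,-1,0]  = -629/256
G_12 [rrrbbrrrbrbr]  L=[-3,-5/2,-79/32,-315/128]  R=[-629/256,-157/64,-39/16,-19/8,-9/4,-2,-1,0]  = -1259/512
G_13 [rrrbbrrrbrbrb]  L=[-3,-5/2,-79/32,-315/128,-1259/512]  R=[-629/256,-157/64,-39/16,-19/8,-9/4,-2,-1,0]  = -2517/1024
G_14 [rrrbbrrrbrbrbb]  L=[-3,-5/2,-79/32,-315/128,-1259/512,-2517/1024]  R=[-629/256,-157/64,-39/16,-19/8,-9/4,-2,-1,0]  = -5033/2048

-5033/2048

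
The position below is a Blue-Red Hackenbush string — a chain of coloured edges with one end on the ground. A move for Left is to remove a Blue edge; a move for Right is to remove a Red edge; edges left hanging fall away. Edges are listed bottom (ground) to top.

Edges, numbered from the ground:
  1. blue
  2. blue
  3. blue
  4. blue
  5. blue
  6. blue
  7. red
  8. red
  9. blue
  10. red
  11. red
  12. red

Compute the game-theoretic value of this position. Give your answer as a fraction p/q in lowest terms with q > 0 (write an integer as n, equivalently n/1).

337/64

edge 1 of 12 (blue): { 0 | · } — 1
edge 2 of 12 (blue): { 0, 1 | · } — 2
edge 3 of 12 (blue): { 0, 1, 2 | · } — 3
edge 4 of 12 (blue): { 0, 1, 2, 3 | · } — 4
edge 5 of 12 (blue): { 0, 1, 2, 3, 4 | · } — 5
edge 6 of 12 (blue): { 0, 1, 2, 3, 4, 5 | · } — 6
edge 7 of 12 (red): { 0, 1, 2, 3, 4, 5 | 6 } — 11/2
edge 8 of 12 (red): { 0, 1, 2, 3, 4, 5 | 11/2, 6 } — 21/4
edge 9 of 12 (blue): { 0, 1, 2, 3, 4, 5, 21/4 | 11/2, 6 } — 43/8
edge 10 of 12 (red): { 0, 1, 2, 3, 4, 5, 21/4 | 43/8, 11/2, 6 } — 85/16
edge 11 of 12 (red): { 0, 1, 2, 3, 4, 5, 21/4 | 85/16, 43/8, 11/2, 6 } — 169/32
edge 12 of 12 (red): { 0, 1, 2, 3, 4, 5, 21/4 | 169/32, 85/16, 43/8, 11/2, 6 } — 337/64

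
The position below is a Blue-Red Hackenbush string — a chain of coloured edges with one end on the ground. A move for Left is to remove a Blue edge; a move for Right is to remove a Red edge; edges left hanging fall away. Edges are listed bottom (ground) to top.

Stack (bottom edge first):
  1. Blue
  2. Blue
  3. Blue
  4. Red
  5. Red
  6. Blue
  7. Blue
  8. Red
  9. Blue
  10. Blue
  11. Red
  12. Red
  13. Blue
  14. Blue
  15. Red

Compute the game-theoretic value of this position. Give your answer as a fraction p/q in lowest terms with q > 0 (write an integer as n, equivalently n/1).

9933/4096

step 1: add Blue to get B; options L={ 0 } R={ none } -> 1
step 2: add Blue to get BB; options L={ 0; 1 } R={ none } -> 2
step 3: add Blue to get BBB; options L={ 0; 1; 2 } R={ none } -> 3
step 4: add Red to get BBBR; options L={ 0; 1; 2 } R={ 3 } -> 5/2
step 5: add Red to get BBBRR; options L={ 0; 1; 2 } R={ 5/2; 3 } -> 9/4
step 6: add Blue to get BBBRRB; options L={ 0; 1; 2; 9/4 } R={ 5/2; 3 } -> 19/8
step 7: add Blue to get BBBRRBB; options L={ 0; 1; 2; 9/4; 19/8 } R={ 5/2; 3 } -> 39/16
step 8: add Red to get BBBRRBBR; options L={ 0; 1; 2; 9/4; 19/8 } R={ 39/16; 5/2; 3 } -> 77/32
step 9: add Blue to get BBBRRBBRB; options L={ 0; 1; 2; 9/4; 19/8; 77/32 } R={ 39/16; 5/2; 3 } -> 155/64
step 10: add Blue to get BBBRRBBRBB; options L={ 0; 1; 2; 9/4; 19/8; 77/32; 155/64 } R={ 39/16; 5/2; 3 } -> 311/128
step 11: add Red to get BBBRRBBRBBR; options L={ 0; 1; 2; 9/4; 19/8; 77/32; 155/64 } R={ 311/128; 39/16; 5/2; 3 } -> 621/256
step 12: add Red to get BBBRRBBRBBRR; options L={ 0; 1; 2; 9/4; 19/8; 77/32; 155/64 } R={ 621/256; 311/128; 39/16; 5/2; 3 } -> 1241/512
step 13: add Blue to get BBBRRBBRBBRRB; options L={ 0; 1; 2; 9/4; 19/8; 77/32; 155/64; 1241/512 } R={ 621/256; 311/128; 39/16; 5/2; 3 } -> 2483/1024
step 14: add Blue to get BBBRRBBRBBRRBB; options L={ 0; 1; 2; 9/4; 19/8; 77/32; 155/64; 1241/512; 2483/1024 } R={ 621/256; 311/128; 39/16; 5/2; 3 } -> 4967/2048
step 15: add Red to get BBBRRBBRBBRRBBR; options L={ 0; 1; 2; 9/4; 19/8; 77/32; 155/64; 1241/512; 2483/1024 } R={ 4967/2048; 621/256; 311/128; 39/16; 5/2; 3 } -> 9933/4096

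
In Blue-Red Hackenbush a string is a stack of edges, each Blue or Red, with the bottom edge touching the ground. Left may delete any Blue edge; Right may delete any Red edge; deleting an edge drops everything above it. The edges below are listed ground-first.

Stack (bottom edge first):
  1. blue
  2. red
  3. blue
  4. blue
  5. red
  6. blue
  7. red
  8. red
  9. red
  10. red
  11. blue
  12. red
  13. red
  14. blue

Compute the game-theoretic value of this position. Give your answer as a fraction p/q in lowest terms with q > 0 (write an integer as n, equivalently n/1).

Prefix values for blue red blue blue red blue red red red red blue red red blue via {L|R} + simplicity:
G_1 [b]  L=[0]  R=[·]  gives 1
G_2 [br]  L=[0]  R=[1]  gives 1/2
G_3 [brb]  L=[0 1/2]  R=[1]  gives 3/4
G_4 [brbb]  L=[0 1/2 3/4]  R=[1]  gives 7/8
G_5 [brbbr]  L=[0 1/2 3/4]  R=[7/8 1]  gives 13/16
G_6 [brbbrb]  L=[0 1/2 3/4 13/16]  R=[7/8 1]  gives 27/32
G_7 [brbbrbr]  L=[0 1/2 3/4 13/16]  R=[27/32 7/8 1]  gives 53/64
G_8 [brbbrbrr]  L=[0 1/2 3/4 13/16]  R=[53/64 27/32 7/8 1]  gives 105/128
G_9 [brbbrbrrr]  L=[0 1/2 3/4 13/16]  R=[105/128 53/64 27/32 7/8 1]  gives 209/256
G_10 [brbbrbrrrr]  L=[0 1/2 3/4 13/16]  R=[209/256 105/128 53/64 27/32 7/8 1]  gives 417/512
G_11 [brbbrbrrrrb]  L=[0 1/2 3/4 13/16 417/512]  R=[209/256 105/128 53/64 27/32 7/8 1]  gives 835/1024
G_12 [brbbrbrrrrbr]  L=[0 1/2 3/4 13/16 417/512]  R=[835/1024 209/256 105/128 53/64 27/32 7/8 1]  gives 1669/2048
G_13 [brbbrbrrrrbrr]  L=[0 1/2 3/4 13/16 417/512]  R=[1669/2048 835/1024 209/256 105/128 53/64 27/32 7/8 1]  gives 3337/4096
G_14 [brbbrbrrrrbrrb]  L=[0 1/2 3/4 13/16 417/512 3337/4096]  R=[1669/2048 835/1024 209/256 105/128 53/64 27/32 7/8 1]  gives 6675/8192

6675/8192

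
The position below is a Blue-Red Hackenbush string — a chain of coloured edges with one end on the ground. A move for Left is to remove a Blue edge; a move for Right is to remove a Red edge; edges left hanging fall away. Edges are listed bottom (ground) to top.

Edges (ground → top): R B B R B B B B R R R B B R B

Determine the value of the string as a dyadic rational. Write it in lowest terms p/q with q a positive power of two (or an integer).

-4325/16384

Prefix values for R B B R B B B B R R R B B R B via {L|R} + simplicity:
edge 1 of 15 (R): { ∅ | 0 } -> -1
edge 2 of 15 (B): { -1 | 0 } -> -1/2
edge 3 of 15 (B): { -1,-1/2 | 0 } -> -1/4
edge 4 of 15 (R): { -1,-1/2 | -1/4,0 } -> -3/8
edge 5 of 15 (B): { -1,-1/2,-3/8 | -1/4,0 } -> -5/16
edge 6 of 15 (B): { -1,-1/2,-3/8,-5/16 | -1/4,0 } -> -9/32
edge 7 of 15 (B): { -1,-1/2,-3/8,-5/16,-9/32 | -1/4,0 } -> -17/64
edge 8 of 15 (B): { -1,-1/2,-3/8,-5/16,-9/32,-17/64 | -1/4,0 } -> -33/128
edge 9 of 15 (R): { -1,-1/2,-3/8,-5/16,-9/32,-17/64 | -33/128,-1/4,0 } -> -67/256
edge 10 of 15 (R): { -1,-1/2,-3/8,-5/16,-9/32,-17/64 | -67/256,-33/128,-1/4,0 } -> -135/512
edge 11 of 15 (R): { -1,-1/2,-3/8,-5/16,-9/32,-17/64 | -135/512,-67/256,-33/128,-1/4,0 } -> -271/1024
edge 12 of 15 (B): { -1,-1/2,-3/8,-5/16,-9/32,-17/64,-271/1024 | -135/512,-67/256,-33/128,-1/4,0 } -> -541/2048
edge 13 of 15 (B): { -1,-1/2,-3/8,-5/16,-9/32,-17/64,-271/1024,-541/2048 | -135/512,-67/256,-33/128,-1/4,0 } -> -1081/4096
edge 14 of 15 (R): { -1,-1/2,-3/8,-5/16,-9/32,-17/64,-271/1024,-541/2048 | -1081/4096,-135/512,-67/256,-33/128,-1/4,0 } -> -2163/8192
edge 15 of 15 (B): { -1,-1/2,-3/8,-5/16,-9/32,-17/64,-271/1024,-541/2048,-2163/8192 | -1081/4096,-135/512,-67/256,-33/128,-1/4,0 } -> -4325/16384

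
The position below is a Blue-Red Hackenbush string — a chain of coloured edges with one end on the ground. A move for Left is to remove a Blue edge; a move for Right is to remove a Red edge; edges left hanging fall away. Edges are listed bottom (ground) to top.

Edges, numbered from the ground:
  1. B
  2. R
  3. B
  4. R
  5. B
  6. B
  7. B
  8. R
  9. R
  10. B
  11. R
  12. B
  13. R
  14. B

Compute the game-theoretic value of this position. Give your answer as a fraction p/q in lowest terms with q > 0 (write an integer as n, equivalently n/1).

val(B) = { 0 | (no moves) } gives 1
val(BR) = { 0 | 1 } gives 1/2
val(BRB) = { 0 1/2 | 1 } gives 3/4
val(BRBR) = { 0 1/2 | 3/4 1 } gives 5/8
val(BRBRB) = { 0 1/2 5/8 | 3/4 1 } gives 11/16
val(BRBRBB) = { 0 1/2 5/8 11/16 | 3/4 1 } gives 23/32
val(BRBRBBB) = { 0 1/2 5/8 11/16 23/32 | 3/4 1 } gives 47/64
val(BRBRBBBR) = { 0 1/2 5/8 11/16 23/32 | 47/64 3/4 1 } gives 93/128
val(BRBRBBBRR) = { 0 1/2 5/8 11/16 23/32 | 93/128 47/64 3/4 1 } gives 185/256
val(BRBRBBBRRB) = { 0 1/2 5/8 11/16 23/32 185/256 | 93/128 47/64 3/4 1 } gives 371/512
val(BRBRBBBRRBR) = { 0 1/2 5/8 11/16 23/32 185/256 | 371/512 93/128 47/64 3/4 1 } gives 741/1024
val(BRBRBBBRRBRB) = { 0 1/2 5/8 11/16 23/32 185/256 741/1024 | 371/512 93/128 47/64 3/4 1 } gives 1483/2048
val(BRBRBBBRRBRBR) = { 0 1/2 5/8 11/16 23/32 185/256 741/1024 | 1483/2048 371/512 93/128 47/64 3/4 1 } gives 2965/4096
val(BRBRBBBRRBRBRB) = { 0 1/2 5/8 11/16 23/32 185/256 741/1024 2965/4096 | 1483/2048 371/512 93/128 47/64 3/4 1 } gives 5931/8192

5931/8192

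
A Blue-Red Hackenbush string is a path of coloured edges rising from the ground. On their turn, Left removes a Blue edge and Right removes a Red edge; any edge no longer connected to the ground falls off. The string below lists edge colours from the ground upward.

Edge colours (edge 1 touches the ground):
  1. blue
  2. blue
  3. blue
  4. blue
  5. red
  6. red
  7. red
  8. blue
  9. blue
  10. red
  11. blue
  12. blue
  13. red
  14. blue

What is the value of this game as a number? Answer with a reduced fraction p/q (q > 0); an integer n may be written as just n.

Build G(s[:k]) for k = 1..14, string s = blue blue blue blue red red red blue blue red blue blue red blue.
edge 1 of 14 (blue): { 0 |  } — 1
edge 2 of 14 (blue): { 0,1 |  } — 2
edge 3 of 14 (blue): { 0,1,2 |  } — 3
edge 4 of 14 (blue): { 0,1,2,3 |  } — 4
edge 5 of 14 (red): { 0,1,2,3 | 4 } — 7/2
edge 6 of 14 (red): { 0,1,2,3 | 7/2,4 } — 13/4
edge 7 of 14 (red): { 0,1,2,3 | 13/4,7/2,4 } — 25/8
edge 8 of 14 (blue): { 0,1,2,3,25/8 | 13/4,7/2,4 } — 51/16
edge 9 of 14 (blue): { 0,1,2,3,25/8,51/16 | 13/4,7/2,4 } — 103/32
edge 10 of 14 (red): { 0,1,2,3,25/8,51/16 | 103/32,13/4,7/2,4 } — 205/64
edge 11 of 14 (blue): { 0,1,2,3,25/8,51/16,205/64 | 103/32,13/4,7/2,4 } — 411/128
edge 12 of 14 (blue): { 0,1,2,3,25/8,51/16,205/64,411/128 | 103/32,13/4,7/2,4 } — 823/256
edge 13 of 14 (red): { 0,1,2,3,25/8,51/16,205/64,411/128 | 823/256,103/32,13/4,7/2,4 } — 1645/512
edge 14 of 14 (blue): { 0,1,2,3,25/8,51/16,205/64,411/128,1645/512 | 823/256,103/32,13/4,7/2,4 } — 3291/1024

3291/1024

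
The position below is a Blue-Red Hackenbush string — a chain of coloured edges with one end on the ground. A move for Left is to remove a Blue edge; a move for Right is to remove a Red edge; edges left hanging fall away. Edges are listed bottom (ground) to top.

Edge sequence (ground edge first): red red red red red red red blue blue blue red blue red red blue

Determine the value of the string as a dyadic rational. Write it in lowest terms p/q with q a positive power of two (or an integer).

-1581/256

Prefix values for red red red red red red red blue blue blue red blue red red blue via {L|R} + simplicity:
G(r) = {  | 0 } so -1
G(rr) = {  | -1; 0 } so -2
G(rrr) = {  | -2; -1; 0 } so -3
G(rrrr) = {  | -3; -2; -1; 0 } so -4
G(rrrrr) = {  | -4; -3; -2; -1; 0 } so -5
G(rrrrrr) = {  | -5; -4; -3; -2; -1; 0 } so -6
G(rrrrrrr) = {  | -6; -5; -4; -3; -2; -1; 0 } so -7
G(rrrrrrrb) = { -7 | -6; -5; -4; -3; -2; -1; 0 } so -13/2
G(rrrrrrrbb) = { -7; -13/2 | -6; -5; -4; -3; -2; -1; 0 } so -25/4
G(rrrrrrrbbb) = { -7; -13/2; -25/4 | -6; -5; -4; -3; -2; -1; 0 } so -49/8
G(rrrrrrrbbbr) = { -7; -13/2; -25/4 | -49/8; -6; -5; -4; -3; -2; -1; 0 } so -99/16
G(rrrrrrrbbbrb) = { -7; -13/2; -25/4; -99/16 | -49/8; -6; -5; -4; -3; -2; -1; 0 } so -197/32
G(rrrrrrrbbbrbr) = { -7; -13/2; -25/4; -99/16 | -197/32; -49/8; -6; -5; -4; -3; -2; -1; 0 } so -395/64
G(rrrrrrrbbbrbrr) = { -7; -13/2; -25/4; -99/16 | -395/64; -197/32; -49/8; -6; -5; -4; -3; -2; -1; 0 } so -791/128
G(rrrrrrrbbbrbrrb) = { -7; -13/2; -25/4; -99/16; -791/128 | -395/64; -197/32; -49/8; -6; -5; -4; -3; -2; -1; 0 } so -1581/256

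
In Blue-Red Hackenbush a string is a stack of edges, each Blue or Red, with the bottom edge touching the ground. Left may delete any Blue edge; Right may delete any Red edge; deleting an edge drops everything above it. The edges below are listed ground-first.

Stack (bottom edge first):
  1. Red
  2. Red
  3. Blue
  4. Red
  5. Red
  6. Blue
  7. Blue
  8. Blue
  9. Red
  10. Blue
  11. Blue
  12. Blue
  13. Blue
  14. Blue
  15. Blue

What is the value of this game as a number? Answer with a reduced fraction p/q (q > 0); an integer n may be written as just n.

-14465/8192

Prefix values for Red Red Blue Red Red Blue Blue Blue Red Blue Blue Blue Blue Blue Blue via {L|R} + simplicity:
G(R) = { — | 0 } gives -1
G(RR) = { — | -1, 0 } gives -2
G(RRB) = { -2 | -1, 0 } gives -3/2
G(RRBR) = { -2 | -3/2, -1, 0 } gives -7/4
G(RRBRR) = { -2 | -7/4, -3/2, -1, 0 } gives -15/8
G(RRBRRB) = { -2, -15/8 | -7/4, -3/2, -1, 0 } gives -29/16
G(RRBRRBB) = { -2, -15/8, -29/16 | -7/4, -3/2, -1, 0 } gives -57/32
G(RRBRRBBB) = { -2, -15/8, -29/16, -57/32 | -7/4, -3/2, -1, 0 } gives -113/64
G(RRBRRBBBR) = { -2, -15/8, -29/16, -57/32 | -113/64, -7/4, -3/2, -1, 0 } gives -227/128
G(RRBRRBBBRB) = { -2, -15/8, -29/16, -57/32, -227/128 | -113/64, -7/4, -3/2, -1, 0 } gives -453/256
G(RRBRRBBBRBB) = { -2, -15/8, -29/16, -57/32, -227/128, -453/256 | -113/64, -7/4, -3/2, -1, 0 } gives -905/512
G(RRBRRBBBRBBB) = { -2, -15/8, -29/16, -57/32, -227/128, -453/256, -905/512 | -113/64, -7/4, -3/2, -1, 0 } gives -1809/1024
G(RRBRRBBBRBBBB) = { -2, -15/8, -29/16, -57/32, -227/128, -453/256, -905/512, -1809/1024 | -113/64, -7/4, -3/2, -1, 0 } gives -3617/2048
G(RRBRRBBBRBBBBB) = { -2, -15/8, -29/16, -57/32, -227/128, -453/256, -905/512, -1809/1024, -3617/2048 | -113/64, -7/4, -3/2, -1, 0 } gives -7233/4096
G(RRBRRBBBRBBBBBB) = { -2, -15/8, -29/16, -57/32, -227/128, -453/256, -905/512, -1809/1024, -3617/2048, -7233/4096 | -113/64, -7/4, -3/2, -1, 0 } gives -14465/8192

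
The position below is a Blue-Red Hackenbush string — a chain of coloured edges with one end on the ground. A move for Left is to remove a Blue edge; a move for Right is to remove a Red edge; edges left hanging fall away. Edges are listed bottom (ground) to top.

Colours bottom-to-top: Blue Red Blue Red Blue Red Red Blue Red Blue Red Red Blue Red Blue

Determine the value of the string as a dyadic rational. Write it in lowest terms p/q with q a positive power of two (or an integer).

10571/16384

Prefix values for Blue Red Blue Red Blue Red Red Blue Red Blue Red Red Blue Red Blue via {L|R} + simplicity:
B: Left { 0 }, Right {  } = simplest 1
BR: Left { 0 }, Right { 1 } = simplest 1/2
BRB: Left { 0; 1/2 }, Right { 1 } = simplest 3/4
BRBR: Left { 0; 1/2 }, Right { 3/4; 1 } = simplest 5/8
BRBRB: Left { 0; 1/2; 5/8 }, Right { 3/4; 1 } = simplest 11/16
BRBRBR: Left { 0; 1/2; 5/8 }, Right { 11/16; 3/4; 1 } = simplest 21/32
BRBRBRR: Left { 0; 1/2; 5/8 }, Right { 21/32; 11/16; 3/4; 1 } = simplest 41/64
BRBRBRRB: Left { 0; 1/2; 5/8; 41/64 }, Right { 21/32; 11/16; 3/4; 1 } = simplest 83/128
BRBRBRRBR: Left { 0; 1/2; 5/8; 41/64 }, Right { 83/128; 21/32; 11/16; 3/4; 1 } = simplest 165/256
BRBRBRRBRB: Left { 0; 1/2; 5/8; 41/64; 165/256 }, Right { 83/128; 21/32; 11/16; 3/4; 1 } = simplest 331/512
BRBRBRRBRBR: Left { 0; 1/2; 5/8; 41/64; 165/256 }, Right { 331/512; 83/128; 21/32; 11/16; 3/4; 1 } = simplest 661/1024
BRBRBRRBRBRR: Left { 0; 1/2; 5/8; 41/64; 165/256 }, Right { 661/1024; 331/512; 83/128; 21/32; 11/16; 3/4; 1 } = simplest 1321/2048
BRBRBRRBRBRRB: Left { 0; 1/2; 5/8; 41/64; 165/256; 1321/2048 }, Right { 661/1024; 331/512; 83/128; 21/32; 11/16; 3/4; 1 } = simplest 2643/4096
BRBRBRRBRBRRBR: Left { 0; 1/2; 5/8; 41/64; 165/256; 1321/2048 }, Right { 2643/4096; 661/1024; 331/512; 83/128; 21/32; 11/16; 3/4; 1 } = simplest 5285/8192
BRBRBRRBRBRRBRB: Left { 0; 1/2; 5/8; 41/64; 165/256; 1321/2048; 5285/8192 }, Right { 2643/4096; 661/1024; 331/512; 83/128; 21/32; 11/16; 3/4; 1 } = simplest 10571/16384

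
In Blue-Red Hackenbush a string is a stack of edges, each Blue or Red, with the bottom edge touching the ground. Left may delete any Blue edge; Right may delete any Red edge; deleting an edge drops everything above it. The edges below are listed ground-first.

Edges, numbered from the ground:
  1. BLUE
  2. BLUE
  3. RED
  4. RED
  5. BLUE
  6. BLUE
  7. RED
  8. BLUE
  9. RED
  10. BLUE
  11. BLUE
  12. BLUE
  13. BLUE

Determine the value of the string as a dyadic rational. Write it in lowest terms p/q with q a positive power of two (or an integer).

Build g(s[:k]) for k = 1..13, string s = BLUE BLUE RED RED BLUE BLUE RED BLUE RED BLUE BLUE BLUE BLUE.
1 of 13 · B · max L 0 · min R +∞ => 1
2 of 13 · BB · max L 1 · min R +∞ => 2
3 of 13 · BBR · max L 1 · min R 2 => 3/2
4 of 13 · BBRR · max L 1 · min R 3/2 => 5/4
5 of 13 · BBRRB · max L 5/4 · min R 3/2 => 11/8
6 of 13 · BBRRBB · max L 11/8 · min R 3/2 => 23/16
7 of 13 · BBRRBBR · max L 11/8 · min R 23/16 => 45/32
8 of 13 · BBRRBBRB · max L 45/32 · min R 23/16 => 91/64
9 of 13 · BBRRBBRBR · max L 45/32 · min R 91/64 => 181/128
10 of 13 · BBRRBBRBRB · max L 181/128 · min R 91/64 => 363/256
11 of 13 · BBRRBBRBRBB · max L 363/256 · min R 91/64 => 727/512
12 of 13 · BBRRBBRBRBBB · max L 727/512 · min R 91/64 => 1455/1024
13 of 13 · BBRRBBRBRBBBB · max L 1455/1024 · min R 91/64 => 2911/2048

2911/2048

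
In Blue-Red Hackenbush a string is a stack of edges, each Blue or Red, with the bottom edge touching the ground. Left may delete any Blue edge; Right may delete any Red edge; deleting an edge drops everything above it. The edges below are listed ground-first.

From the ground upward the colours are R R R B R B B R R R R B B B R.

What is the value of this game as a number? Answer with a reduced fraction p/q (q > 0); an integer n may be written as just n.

val_1 [R]  L=[∅]  R=[0]  — -1
val_2 [RR]  L=[∅]  R=[-1, 0]  — -2
val_3 [RRR]  L=[∅]  R=[-2, -1, 0]  — -3
val_4 [RRRB]  L=[-3]  R=[-2, -1, 0]  — -5/2
val_5 [RRRBR]  L=[-3]  R=[-5/2, -2, -1, 0]  — -11/4
val_6 [RRRBRB]  L=[-3, -11/4]  R=[-5/2, -2, -1, 0]  — -21/8
val_7 [RRRBRBB]  L=[-3, -11/4, -21/8]  R=[-5/2, -2, -1, 0]  — -41/16
val_8 [RRRBRBBR]  L=[-3, -11/4, -21/8]  R=[-41/16, -5/2, -2, -1, 0]  — -83/32
val_9 [RRRBRBBRR]  L=[-3, -11/4, -21/8]  R=[-83/32, -41/16, -5/2, -2, -1, 0]  — -167/64
val_10 [RRRBRBBRRR]  L=[-3, -11/4, -21/8]  R=[-167/64, -83/32, -41/16, -5/2, -2, -1, 0]  — -335/128
val_11 [RRRBRBBRRRR]  L=[-3, -11/4, -21/8]  R=[-335/128, -167/64, -83/32, -41/16, -5/2, -2, -1, 0]  — -671/256
val_12 [RRRBRBBRRRRB]  L=[-3, -11/4, -21/8, -671/256]  R=[-335/128, -167/64, -83/32, -41/16, -5/2, -2, -1, 0]  — -1341/512
val_13 [RRRBRBBRRRRBB]  L=[-3, -11/4, -21/8, -671/256, -1341/512]  R=[-335/128, -167/64, -83/32, -41/16, -5/2, -2, -1, 0]  — -2681/1024
val_14 [RRRBRBBRRRRBBB]  L=[-3, -11/4, -21/8, -671/256, -1341/512, -2681/1024]  R=[-335/128, -167/64, -83/32, -41/16, -5/2, -2, -1, 0]  — -5361/2048
val_15 [RRRBRBBRRRRBBBR]  L=[-3, -11/4, -21/8, -671/256, -1341/512, -2681/1024]  R=[-5361/2048, -335/128, -167/64, -83/32, -41/16, -5/2, -2, -1, 0]  — -10723/4096

-10723/4096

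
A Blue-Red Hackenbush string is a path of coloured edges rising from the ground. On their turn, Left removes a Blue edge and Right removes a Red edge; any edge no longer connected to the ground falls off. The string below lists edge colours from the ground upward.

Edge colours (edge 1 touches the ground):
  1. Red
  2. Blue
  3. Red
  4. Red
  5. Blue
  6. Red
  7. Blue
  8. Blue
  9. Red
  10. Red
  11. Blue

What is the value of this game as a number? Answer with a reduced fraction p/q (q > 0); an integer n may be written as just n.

Recurse on prefixes of the 11-edge string Red Blue Red Red Blue Red Blue Blue Red Red Blue:
1 of 11 · R · max L −∞ · min R 0 -> -1
2 of 11 · RB · max L -1 · min R 0 -> -1/2
3 of 11 · RBR · max L -1 · min R -1/2 -> -3/4
4 of 11 · RBRR · max L -1 · min R -3/4 -> -7/8
5 of 11 · RBRRB · max L -7/8 · min R -3/4 -> -13/16
6 of 11 · RBRRBR · max L -7/8 · min R -13/16 -> -27/32
7 of 11 · RBRRBRB · max L -27/32 · min R -13/16 -> -53/64
8 of 11 · RBRRBRBB · max L -53/64 · min R -13/16 -> -105/128
9 of 11 · RBRRBRBBR · max L -53/64 · min R -105/128 -> -211/256
10 of 11 · RBRRBRBBRR · max L -53/64 · min R -211/256 -> -423/512
11 of 11 · RBRRBRBBRRB · max L -423/512 · min R -211/256 -> -845/1024

-845/1024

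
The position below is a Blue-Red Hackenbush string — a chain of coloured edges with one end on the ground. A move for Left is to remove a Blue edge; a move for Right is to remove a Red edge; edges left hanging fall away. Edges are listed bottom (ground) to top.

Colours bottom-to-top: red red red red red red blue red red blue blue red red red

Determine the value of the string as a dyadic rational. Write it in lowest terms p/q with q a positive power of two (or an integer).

Build G(s[:k]) for k = 1..14, string s = red red red red red red blue red red blue blue red red red.
r: Left { · }, Right { 0 } → simplest -1
rr: Left { · }, Right { -1,0 } → simplest -2
rrr: Left { · }, Right { -2,-1,0 } → simplest -3
rrrr: Left { · }, Right { -3,-2,-1,0 } → simplest -4
rrrrr: Left { · }, Right { -4,-3,-2,-1,0 } → simplest -5
rrrrrr: Left { · }, Right { -5,-4,-3,-2,-1,0 } → simplest -6
rrrrrrb: Left { -6 }, Right { -5,-4,-3,-2,-1,0 } → simplest -11/2
rrrrrrbr: Left { -6 }, Right { -11/2,-5,-4,-3,-2,-1,0 } → simplest -23/4
rrrrrrbrr: Left { -6 }, Right { -23/4,-11/2,-5,-4,-3,-2,-1,0 } → simplest -47/8
rrrrrrbrrb: Left { -6,-47/8 }, Right { -23/4,-11/2,-5,-4,-3,-2,-1,0 } → simplest -93/16
rrrrrrbrrbb: Left { -6,-47/8,-93/16 }, Right { -23/4,-11/2,-5,-4,-3,-2,-1,0 } → simplest -185/32
rrrrrrbrrbbr: Left { -6,-47/8,-93/16 }, Right { -185/32,-23/4,-11/2,-5,-4,-3,-2,-1,0 } → simplest -371/64
rrrrrrbrrbbrr: Left { -6,-47/8,-93/16 }, Right { -371/64,-185/32,-23/4,-11/2,-5,-4,-3,-2,-1,0 } → simplest -743/128
rrrrrrbrrbbrrr: Left { -6,-47/8,-93/16 }, Right { -743/128,-371/64,-185/32,-23/4,-11/2,-5,-4,-3,-2,-1,0 } → simplest -1487/256

-1487/256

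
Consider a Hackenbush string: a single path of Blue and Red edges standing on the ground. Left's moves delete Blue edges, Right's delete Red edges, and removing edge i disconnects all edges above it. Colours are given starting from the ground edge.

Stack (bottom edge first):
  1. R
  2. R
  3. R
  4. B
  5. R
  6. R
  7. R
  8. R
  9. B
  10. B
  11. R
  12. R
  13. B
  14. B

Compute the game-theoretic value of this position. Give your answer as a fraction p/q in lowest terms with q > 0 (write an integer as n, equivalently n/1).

-6041/2048

edge 1 of 14 (R): { — | 0 } → -1
edge 2 of 14 (R): { — | -1,0 } → -2
edge 3 of 14 (R): { — | -2,-1,0 } → -3
edge 4 of 14 (B): { -3 | -2,-1,0 } → -5/2
edge 5 of 14 (R): { -3 | -5/2,-2,-1,0 } → -11/4
edge 6 of 14 (R): { -3 | -11/4,-5/2,-2,-1,0 } → -23/8
edge 7 of 14 (R): { -3 | -23/8,-11/4,-5/2,-2,-1,0 } → -47/16
edge 8 of 14 (R): { -3 | -47/16,-23/8,-11/4,-5/2,-2,-1,0 } → -95/32
edge 9 of 14 (B): { -3,-95/32 | -47/16,-23/8,-11/4,-5/2,-2,-1,0 } → -189/64
edge 10 of 14 (B): { -3,-95/32,-189/64 | -47/16,-23/8,-11/4,-5/2,-2,-1,0 } → -377/128
edge 11 of 14 (R): { -3,-95/32,-189/64 | -377/128,-47/16,-23/8,-11/4,-5/2,-2,-1,0 } → -755/256
edge 12 of 14 (R): { -3,-95/32,-189/64 | -755/256,-377/128,-47/16,-23/8,-11/4,-5/2,-2,-1,0 } → -1511/512
edge 13 of 14 (B): { -3,-95/32,-189/64,-1511/512 | -755/256,-377/128,-47/16,-23/8,-11/4,-5/2,-2,-1,0 } → -3021/1024
edge 14 of 14 (B): { -3,-95/32,-189/64,-1511/512,-3021/1024 | -755/256,-377/128,-47/16,-23/8,-11/4,-5/2,-2,-1,0 } → -6041/2048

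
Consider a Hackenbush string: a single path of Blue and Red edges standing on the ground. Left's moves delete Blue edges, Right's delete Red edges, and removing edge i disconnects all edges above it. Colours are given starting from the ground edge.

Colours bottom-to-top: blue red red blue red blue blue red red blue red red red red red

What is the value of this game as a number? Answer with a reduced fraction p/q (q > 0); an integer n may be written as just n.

Prefix values for blue red red blue red blue blue red red blue red red red red red via {L|R} + simplicity:
value_1 [b]  L=[0]  R=[]  = 1
value_2 [br]  L=[0]  R=[1]  = 1/2
value_3 [brr]  L=[0]  R=[1/2, 1]  = 1/4
value_4 [brrb]  L=[0, 1/4]  R=[1/2, 1]  = 3/8
value_5 [brrbr]  L=[0, 1/4]  R=[3/8, 1/2, 1]  = 5/16
value_6 [brrbrb]  L=[0, 1/4, 5/16]  R=[3/8, 1/2, 1]  = 11/32
value_7 [brrbrbb]  L=[0, 1/4, 5/16, 11/32]  R=[3/8, 1/2, 1]  = 23/64
value_8 [brrbrbbr]  L=[0, 1/4, 5/16, 11/32]  R=[23/64, 3/8, 1/2, 1]  = 45/128
value_9 [brrbrbbrr]  L=[0, 1/4, 5/16, 11/32]  R=[45/128, 23/64, 3/8, 1/2, 1]  = 89/256
value_10 [brrbrbbrrb]  L=[0, 1/4, 5/16, 11/32, 89/256]  R=[45/128, 23/64, 3/8, 1/2, 1]  = 179/512
value_11 [brrbrbbrrbr]  L=[0, 1/4, 5/16, 11/32, 89/256]  R=[179/512, 45/128, 23/64, 3/8, 1/2, 1]  = 357/1024
value_12 [brrbrbbrrbrr]  L=[0, 1/4, 5/16, 11/32, 89/256]  R=[357/1024, 179/512, 45/128, 23/64, 3/8, 1/2, 1]  = 713/2048
value_13 [brrbrbbrrbrrr]  L=[0, 1/4, 5/16, 11/32, 89/256]  R=[713/2048, 357/1024, 179/512, 45/128, 23/64, 3/8, 1/2, 1]  = 1425/4096
value_14 [brrbrbbrrbrrrr]  L=[0, 1/4, 5/16, 11/32, 89/256]  R=[1425/4096, 713/2048, 357/1024, 179/512, 45/128, 23/64, 3/8, 1/2, 1]  = 2849/8192
value_15 [brrbrbbrrbrrrrr]  L=[0, 1/4, 5/16, 11/32, 89/256]  R=[2849/8192, 1425/4096, 713/2048, 357/1024, 179/512, 45/128, 23/64, 3/8, 1/2, 1]  = 5697/16384

5697/16384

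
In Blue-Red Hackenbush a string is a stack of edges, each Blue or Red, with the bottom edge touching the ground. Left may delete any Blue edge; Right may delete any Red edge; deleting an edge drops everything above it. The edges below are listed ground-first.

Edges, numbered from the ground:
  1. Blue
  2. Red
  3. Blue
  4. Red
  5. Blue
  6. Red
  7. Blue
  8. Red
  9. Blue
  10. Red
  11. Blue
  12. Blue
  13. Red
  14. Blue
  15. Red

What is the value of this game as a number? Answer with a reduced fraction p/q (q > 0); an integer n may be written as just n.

10933/16384

Build value(s[:k]) for k = 1..15, string s = Blue Red Blue Red Blue Red Blue Red Blue Red Blue Blue Red Blue Red.
1 of 15 · B · max L 0 · min R +∞ -> 1
2 of 15 · BR · max L 0 · min R 1 -> 1/2
3 of 15 · BRB · max L 1/2 · min R 1 -> 3/4
4 of 15 · BRBR · max L 1/2 · min R 3/4 -> 5/8
5 of 15 · BRBRB · max L 5/8 · min R 3/4 -> 11/16
6 of 15 · BRBRBR · max L 5/8 · min R 11/16 -> 21/32
7 of 15 · BRBRBRB · max L 21/32 · min R 11/16 -> 43/64
8 of 15 · BRBRBRBR · max L 21/32 · min R 43/64 -> 85/128
9 of 15 · BRBRBRBRB · max L 85/128 · min R 43/64 -> 171/256
10 of 15 · BRBRBRBRBR · max L 85/128 · min R 171/256 -> 341/512
11 of 15 · BRBRBRBRBRB · max L 341/512 · min R 171/256 -> 683/1024
12 of 15 · BRBRBRBRBRBB · max L 683/1024 · min R 171/256 -> 1367/2048
13 of 15 · BRBRBRBRBRBBR · max L 683/1024 · min R 1367/2048 -> 2733/4096
14 of 15 · BRBRBRBRBRBBRB · max L 2733/4096 · min R 1367/2048 -> 5467/8192
15 of 15 · BRBRBRBRBRBBRBR · max L 2733/4096 · min R 5467/8192 -> 10933/16384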